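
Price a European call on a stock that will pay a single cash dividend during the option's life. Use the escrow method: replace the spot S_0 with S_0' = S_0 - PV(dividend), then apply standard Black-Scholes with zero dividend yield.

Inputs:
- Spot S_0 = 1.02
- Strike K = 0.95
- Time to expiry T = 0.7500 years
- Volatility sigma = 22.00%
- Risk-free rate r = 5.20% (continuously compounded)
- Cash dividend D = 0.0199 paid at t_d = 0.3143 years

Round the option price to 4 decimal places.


PV(D) = D * exp(-r * t_d) = 0.0199 * 0.98378923 = 0.01957741
S_0' = S_0 - PV(D) = 1.0200 - 0.01957741 = 1.00042259
d1 = (ln(S_0'/K) + (r + sigma^2/2)*T) / (sigma*sqrt(T)) = 0.57139726
d2 = d1 - sigma*sqrt(T) = 0.38087167
exp(-rT) = 0.96175071
N(d1) = 0.71613481; N(d2) = 0.64835076
C = S_0' * N(d1) - K * exp(-rT) * N(d2) = 1.00042259 * 0.71613481 - 0.9500 * 0.96175071 * 0.64835076 = 0.1241

Answer: Price = 0.1241


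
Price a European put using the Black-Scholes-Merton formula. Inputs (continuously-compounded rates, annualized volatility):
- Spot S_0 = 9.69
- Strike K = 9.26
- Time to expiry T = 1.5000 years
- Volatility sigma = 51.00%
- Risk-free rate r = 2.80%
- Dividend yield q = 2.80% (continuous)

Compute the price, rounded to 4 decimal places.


d1 = (ln(S/K) + (r - q + 0.5*sigma^2) * T) / (sigma * sqrt(T)) = 0.38497874
d2 = d1 - sigma * sqrt(T) = -0.23964114
exp(-rT) = 0.95886978; exp(-qT) = 0.95886978
P = K * exp(-rT) * N(-d2) - S_0 * exp(-qT) * N(-d1)
N(-d1) = 0.35012658; N(-d2) = 0.59469577
P = 9.2600 * 0.95886978 * 0.59469577 - 9.6900 * 0.95886978 * 0.35012658 = 2.0272

Answer: Price = 2.0272


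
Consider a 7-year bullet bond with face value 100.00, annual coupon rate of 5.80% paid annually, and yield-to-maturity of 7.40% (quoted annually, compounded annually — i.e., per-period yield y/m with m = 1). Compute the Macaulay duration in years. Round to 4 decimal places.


Answer: Macaulay duration = 5.8934 years

Derivation:
Coupon per period c = face * coupon_rate / m = 5.800000
Periods per year m = 1; per-period yield y/m = 0.074000
Number of cashflows N = 7
Cashflows (t years, CF_t, discount factor 1/(1+y/m)^(m*t), PV):
  t = 1.0000: CF_t = 5.800000, DF = 0.931099, PV = 5.400372
  t = 2.0000: CF_t = 5.800000, DF = 0.866945, PV = 5.028280
  t = 3.0000: CF_t = 5.800000, DF = 0.807211, PV = 4.681825
  t = 4.0000: CF_t = 5.800000, DF = 0.751593, PV = 4.359241
  t = 5.0000: CF_t = 5.800000, DF = 0.699808, PV = 4.058884
  t = 6.0000: CF_t = 5.800000, DF = 0.651590, PV = 3.779221
  t = 7.0000: CF_t = 105.800000, DF = 0.606694, PV = 64.188274
Price P = sum_t PV_t = 91.496096
Macaulay numerator sum_t t * PV_t:
  t * PV_t at t = 1.0000: 5.400372
  t * PV_t at t = 2.0000: 10.056559
  t * PV_t at t = 3.0000: 14.045474
  t * PV_t at t = 4.0000: 17.436964
  t * PV_t at t = 5.0000: 20.294418
  t * PV_t at t = 6.0000: 22.675327
  t * PV_t at t = 7.0000: 449.317918
Macaulay duration D = (sum_t t * PV_t) / P = 539.227032 / 91.496096 = 5.893443


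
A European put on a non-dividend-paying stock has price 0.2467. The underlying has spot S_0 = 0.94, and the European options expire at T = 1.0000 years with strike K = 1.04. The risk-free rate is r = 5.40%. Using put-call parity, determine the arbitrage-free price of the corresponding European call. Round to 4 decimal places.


Put-call parity: C - P = S_0 * exp(-qT) - K * exp(-rT).
S_0 * exp(-qT) = 0.9400 * 1.00000000 = 0.94000000
K * exp(-rT) = 1.0400 * 0.94743211 = 0.98532939
C = P + S*exp(-qT) - K*exp(-rT)
C = 0.2467 + 0.94000000 - 0.98532939 = 0.2014

Answer: Call price = 0.2014


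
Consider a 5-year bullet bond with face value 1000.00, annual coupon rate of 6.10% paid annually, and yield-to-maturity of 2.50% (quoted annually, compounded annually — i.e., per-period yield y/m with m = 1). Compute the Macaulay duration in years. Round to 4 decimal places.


Answer: Macaulay duration = 4.5024 years

Derivation:
Coupon per period c = face * coupon_rate / m = 61.000000
Periods per year m = 1; per-period yield y/m = 0.025000
Number of cashflows N = 5
Cashflows (t years, CF_t, discount factor 1/(1+y/m)^(m*t), PV):
  t = 1.0000: CF_t = 61.000000, DF = 0.975610, PV = 59.512195
  t = 2.0000: CF_t = 61.000000, DF = 0.951814, PV = 58.060678
  t = 3.0000: CF_t = 61.000000, DF = 0.928599, PV = 56.644564
  t = 4.0000: CF_t = 61.000000, DF = 0.905951, PV = 55.262989
  t = 5.0000: CF_t = 1061.000000, DF = 0.883854, PV = 937.769399
Price P = sum_t PV_t = 1167.249826
Macaulay numerator sum_t t * PV_t:
  t * PV_t at t = 1.0000: 59.512195
  t * PV_t at t = 2.0000: 116.121356
  t * PV_t at t = 3.0000: 169.933692
  t * PV_t at t = 4.0000: 221.051957
  t * PV_t at t = 5.0000: 4688.846996
Macaulay duration D = (sum_t t * PV_t) / P = 5255.466197 / 1167.249826 = 4.502435


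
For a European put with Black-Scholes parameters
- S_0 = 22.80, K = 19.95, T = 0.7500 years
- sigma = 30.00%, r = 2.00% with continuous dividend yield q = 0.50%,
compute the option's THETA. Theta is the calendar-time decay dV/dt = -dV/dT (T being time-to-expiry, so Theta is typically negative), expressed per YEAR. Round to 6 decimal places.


d1 = 0.6871676506; d2 = 0.4273600295
phi(d1) = 0.3150454946; exp(-qT) = 0.9962570225; exp(-rT) = 0.9851119396
Theta = -S*exp(-qT)*phi(d1)*sigma/(2*sqrt(T)) + r*K*exp(-rT)*N(-d2) - q*S*exp(-qT)*N(-d1)
N(-d1) = 0.2459885436; N(-d2) = 0.3345585579; sqrt(T) = 0.8660254038
Term 1 = -22.8000 * 0.9962570225 * 0.3150454946 * 0.3000 / (2 * 0.8660254038) = -1.2394817690
Term 2 = 0.0200 * 19.9500 * 0.9851119396 * 0.3345585579 = 0.1315014743
Term 3 = -0.0050 * 22.8000 * 0.9962570225 * 0.2459885436 = -0.0279377308
Theta = -1.2394817690 + (0.1315014743) + (-0.0279377308) = -1.135918

Answer: Theta = -1.135918


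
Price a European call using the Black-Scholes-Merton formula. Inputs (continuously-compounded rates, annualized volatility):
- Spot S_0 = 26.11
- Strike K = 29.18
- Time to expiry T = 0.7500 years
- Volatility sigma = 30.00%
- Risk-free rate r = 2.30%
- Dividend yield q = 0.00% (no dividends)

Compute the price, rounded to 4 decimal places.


Answer: Price = 1.7279

Derivation:
d1 = (ln(S/K) + (r - q + 0.5*sigma^2) * T) / (sigma * sqrt(T)) = -0.23157581
d2 = d1 - sigma * sqrt(T) = -0.49138343
exp(-rT) = 0.98289793; exp(-qT) = 1.00000000
C = S_0 * exp(-qT) * N(d1) - K * exp(-rT) * N(d2)
N(d1) = 0.40843375; N(d2) = 0.31157764
C = 26.1100 * 1.00000000 * 0.40843375 - 29.1800 * 0.98289793 * 0.31157764 = 1.7279


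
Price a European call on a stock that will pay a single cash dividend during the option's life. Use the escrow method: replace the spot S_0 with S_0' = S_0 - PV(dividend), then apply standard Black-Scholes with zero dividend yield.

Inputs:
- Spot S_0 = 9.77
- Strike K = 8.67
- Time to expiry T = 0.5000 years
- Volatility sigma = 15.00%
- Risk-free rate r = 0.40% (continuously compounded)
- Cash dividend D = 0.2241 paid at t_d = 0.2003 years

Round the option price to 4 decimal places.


PV(D) = D * exp(-r * t_d) = 0.2241 * 0.99919912 = 0.22392052
S_0' = S_0 - PV(D) = 9.7700 - 0.22392052 = 9.54607948
d1 = (ln(S_0'/K) + (r + sigma^2/2)*T) / (sigma*sqrt(T)) = 0.97945370
d2 = d1 - sigma*sqrt(T) = 0.87338769
exp(-rT) = 0.99800200
N(d1) = 0.83632207; N(d2) = 0.80877410
C = S_0' * N(d1) - K * exp(-rT) * N(d2) = 9.54607948 * 0.83632207 - 8.6700 * 0.99800200 * 0.80877410 = 0.9855

Answer: Price = 0.9855


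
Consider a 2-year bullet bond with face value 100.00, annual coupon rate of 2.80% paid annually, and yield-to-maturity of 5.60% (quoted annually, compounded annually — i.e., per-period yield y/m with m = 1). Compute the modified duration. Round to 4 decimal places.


Coupon per period c = face * coupon_rate / m = 2.800000
Periods per year m = 1; per-period yield y/m = 0.056000
Number of cashflows N = 2
Cashflows (t years, CF_t, discount factor 1/(1+y/m)^(m*t), PV):
  t = 1.0000: CF_t = 2.800000, DF = 0.946970, PV = 2.651515
  t = 2.0000: CF_t = 102.800000, DF = 0.896752, PV = 92.186065
Price P = sum_t PV_t = 94.837580
First compute Macaulay numerator sum_t t * PV_t:
  t * PV_t at t = 1.0000: 2.651515
  t * PV_t at t = 2.0000: 184.372130
Macaulay duration D = 187.023646 / 94.837580 = 1.972042
Modified duration = D / (1 + y/m) = 1.972042 / (1 + 0.056000) = 1.867464

Answer: Modified duration = 1.8675


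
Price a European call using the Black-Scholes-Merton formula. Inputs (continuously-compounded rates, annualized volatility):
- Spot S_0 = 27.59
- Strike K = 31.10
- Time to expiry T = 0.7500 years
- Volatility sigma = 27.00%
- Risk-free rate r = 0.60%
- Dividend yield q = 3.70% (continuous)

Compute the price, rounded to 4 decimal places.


Answer: Price = 1.1114

Derivation:
d1 = (ln(S/K) + (r - q + 0.5*sigma^2) * T) / (sigma * sqrt(T)) = -0.49466914
d2 = d1 - sigma * sqrt(T) = -0.72849600
exp(-rT) = 0.99551011; exp(-qT) = 0.97263149
C = S_0 * exp(-qT) * N(d1) - K * exp(-rT) * N(d2)
N(d1) = 0.31041684; N(d2) = 0.23315501
C = 27.5900 * 0.97263149 * 0.31041684 - 31.1000 * 0.99551011 * 0.23315501 = 1.1114


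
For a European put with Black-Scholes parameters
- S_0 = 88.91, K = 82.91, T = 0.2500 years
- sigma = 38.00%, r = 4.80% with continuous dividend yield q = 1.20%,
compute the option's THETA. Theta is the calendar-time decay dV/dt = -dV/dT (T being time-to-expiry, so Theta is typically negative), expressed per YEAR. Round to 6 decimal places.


Answer: Theta = -10.650865

Derivation:
d1 = 0.5100996842; d2 = 0.3200996842
phi(d1) = 0.3502740688; exp(-qT) = 0.9970044955; exp(-rT) = 0.9880717129
Theta = -S*exp(-qT)*phi(d1)*sigma/(2*sqrt(T)) + r*K*exp(-rT)*N(-d2) - q*S*exp(-qT)*N(-d1)
N(-d1) = 0.3049908132; N(-d2) = 0.3744463825; sqrt(T) = 0.5000000000
Term 1 = -88.9100 * 0.9970044955 * 0.3502740688 * 0.3800 / (2 * 0.5000000000) = -11.7988399658
Term 2 = 0.0480 * 82.9100 * 0.9880717129 * 0.3744463825 = 1.4724015231
Term 3 = -0.0120 * 88.9100 * 0.9970044955 * 0.3049908132 = -0.3244260589
Theta = -11.7988399658 + (1.4724015231) + (-0.3244260589) = -10.650865


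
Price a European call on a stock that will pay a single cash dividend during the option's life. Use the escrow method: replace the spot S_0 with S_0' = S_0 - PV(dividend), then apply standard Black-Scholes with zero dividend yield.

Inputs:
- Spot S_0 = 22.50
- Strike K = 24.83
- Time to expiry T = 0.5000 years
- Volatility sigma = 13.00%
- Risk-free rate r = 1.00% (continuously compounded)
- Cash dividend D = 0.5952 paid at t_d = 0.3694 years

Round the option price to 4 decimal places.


Answer: Price = 0.0956

Derivation:
PV(D) = D * exp(-r * t_d) = 0.5952 * 0.99631281 = 0.59300539
S_0' = S_0 - PV(D) = 22.5000 - 0.59300539 = 21.90699461
d1 = (ln(S_0'/K) + (r + sigma^2/2)*T) / (sigma*sqrt(T)) = -1.26214889
d2 = d1 - sigma*sqrt(T) = -1.35407277
exp(-rT) = 0.99501248
N(d1) = 0.10344761; N(d2) = 0.08785658
C = S_0' * N(d1) - K * exp(-rT) * N(d2) = 21.90699461 * 0.10344761 - 24.8300 * 0.99501248 * 0.08785658 = 0.0956


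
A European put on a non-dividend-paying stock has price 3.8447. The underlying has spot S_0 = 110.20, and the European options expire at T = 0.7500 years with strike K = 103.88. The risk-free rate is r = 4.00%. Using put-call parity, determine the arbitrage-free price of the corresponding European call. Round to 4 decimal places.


Answer: Call price = 13.2348

Derivation:
Put-call parity: C - P = S_0 * exp(-qT) - K * exp(-rT).
S_0 * exp(-qT) = 110.2000 * 1.00000000 = 110.20000000
K * exp(-rT) = 103.8800 * 0.97044553 = 100.80988203
C = P + S*exp(-qT) - K*exp(-rT)
C = 3.8447 + 110.20000000 - 100.80988203 = 13.2348


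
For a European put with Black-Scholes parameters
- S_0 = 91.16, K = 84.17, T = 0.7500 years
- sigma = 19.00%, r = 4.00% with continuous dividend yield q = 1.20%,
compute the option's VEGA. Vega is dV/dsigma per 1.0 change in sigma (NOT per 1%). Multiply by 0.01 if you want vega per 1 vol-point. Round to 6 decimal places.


d1 = 0.6947355528; d2 = 0.5301907261
phi(d1) = 0.3134024043; exp(-qT) = 0.9910403788; exp(-rT) = 0.9704455335
Vega = S * exp(-qT) * phi(d1) * sqrt(T) = 91.1600 * 0.9910403788 * 0.3134024043 * 0.8660254038 = 24.520460

Answer: Vega = 24.520460


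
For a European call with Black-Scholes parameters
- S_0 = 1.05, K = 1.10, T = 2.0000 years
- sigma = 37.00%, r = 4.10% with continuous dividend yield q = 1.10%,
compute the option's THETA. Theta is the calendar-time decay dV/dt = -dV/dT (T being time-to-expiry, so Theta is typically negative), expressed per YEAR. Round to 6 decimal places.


d1 = 0.2873910992; d2 = -0.2358679189
phi(d1) = 0.3828027808; exp(-qT) = 0.9782402351; exp(-rT) = 0.9212719587
Theta = -S*exp(-qT)*phi(d1)*sigma/(2*sqrt(T)) - r*K*exp(-rT)*N(d2) + q*S*exp(-qT)*N(d1)
N(d1) = 0.6130935621; N(d2) = 0.4067675815; sqrt(T) = 1.4142135624
Term 1 = -1.0500 * 0.9782402351 * 0.3828027808 * 0.3700 / (2 * 1.4142135624) = -0.0514359345
Term 2 = -0.0410 * 1.1000 * 0.9212719587 * 0.4067675815 = -0.0169009349
Term 3 = 0.0110 * 1.0500 * 0.9782402351 * 0.6130935621 = 0.0069271447
Theta = -0.0514359345 + (-0.0169009349) + (0.0069271447) = -0.061410

Answer: Theta = -0.061410


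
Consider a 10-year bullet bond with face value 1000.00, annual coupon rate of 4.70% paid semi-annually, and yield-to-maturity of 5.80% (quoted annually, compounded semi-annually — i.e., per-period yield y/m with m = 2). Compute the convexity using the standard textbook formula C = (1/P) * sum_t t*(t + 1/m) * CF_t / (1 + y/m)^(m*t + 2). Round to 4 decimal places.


Answer: Convexity = 73.1513

Derivation:
Coupon per period c = face * coupon_rate / m = 23.500000
Periods per year m = 2; per-period yield y/m = 0.029000
Number of cashflows N = 20
Cashflows (t years, CF_t, discount factor 1/(1+y/m)^(m*t), PV):
  t = 0.5000: CF_t = 23.500000, DF = 0.971817, PV = 22.837707
  t = 1.0000: CF_t = 23.500000, DF = 0.944429, PV = 22.194078
  t = 1.5000: CF_t = 23.500000, DF = 0.917812, PV = 21.568589
  t = 2.0000: CF_t = 23.500000, DF = 0.891946, PV = 20.960728
  t = 2.5000: CF_t = 23.500000, DF = 0.866808, PV = 20.369998
  t = 3.0000: CF_t = 23.500000, DF = 0.842379, PV = 19.795917
  t = 3.5000: CF_t = 23.500000, DF = 0.818639, PV = 19.238014
  t = 4.0000: CF_t = 23.500000, DF = 0.795567, PV = 18.695835
  t = 4.5000: CF_t = 23.500000, DF = 0.773146, PV = 18.168936
  t = 5.0000: CF_t = 23.500000, DF = 0.751357, PV = 17.656886
  t = 5.5000: CF_t = 23.500000, DF = 0.730182, PV = 17.159267
  t = 6.0000: CF_t = 23.500000, DF = 0.709603, PV = 16.675673
  t = 6.5000: CF_t = 23.500000, DF = 0.689605, PV = 16.205707
  t = 7.0000: CF_t = 23.500000, DF = 0.670170, PV = 15.748987
  t = 7.5000: CF_t = 23.500000, DF = 0.651282, PV = 15.305138
  t = 8.0000: CF_t = 23.500000, DF = 0.632928, PV = 14.873798
  t = 8.5000: CF_t = 23.500000, DF = 0.615090, PV = 14.454614
  t = 9.0000: CF_t = 23.500000, DF = 0.597755, PV = 14.047244
  t = 9.5000: CF_t = 23.500000, DF = 0.580909, PV = 13.651354
  t = 10.0000: CF_t = 1023.500000, DF = 0.564537, PV = 577.803744
Price P = sum_t PV_t = 917.412213
Convexity numerator sum_t t*(t + 1/m) * CF_t / (1+y/m)^(m*t + 2):
  t = 0.5000: term = 10.784295
  t = 1.0000: term = 31.441092
  t = 1.5000: term = 61.109994
  t = 2.0000: term = 98.979583
  t = 2.5000: term = 144.285106
  t = 3.0000: term = 196.306266
  t = 3.5000: term = 254.365101
  t = 4.0000: term = 317.823949
  t = 4.5000: term = 386.083515
  t = 5.0000: term = 458.581002
  t = 5.5000: term = 534.788341
  t = 6.0000: term = 614.210480
  t = 6.5000: term = 696.383765
  t = 7.0000: term = 780.874372
  t = 7.5000: term = 867.276825
  t = 8.0000: term = 955.212571
  t = 8.5000: term = 1044.328612
  t = 9.0000: term = 1134.296212
  t = 9.5000: term = 1224.809645
  t = 10.0000: term = 57297.925881
Convexity = (1/P) * sum = 67109.866606 / 917.412213 = 73.151268


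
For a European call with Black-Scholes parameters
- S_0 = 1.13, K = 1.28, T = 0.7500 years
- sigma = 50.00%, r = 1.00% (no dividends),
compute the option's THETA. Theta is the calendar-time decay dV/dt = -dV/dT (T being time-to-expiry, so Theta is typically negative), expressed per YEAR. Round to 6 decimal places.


d1 = -0.0540225381; d2 = -0.4870352400
phi(d1) = 0.3983605614; exp(-qT) = 1.0000000000; exp(-rT) = 0.9925280548
Theta = -S*exp(-qT)*phi(d1)*sigma/(2*sqrt(T)) - r*K*exp(-rT)*N(d2) + q*S*exp(-qT)*N(d1)
N(d1) = 0.4784586038; N(d2) = 0.3131166789; sqrt(T) = 0.8660254038
Term 1 = -1.1300 * 1.0000000000 * 0.3983605614 * 0.5000 / (2 * 0.8660254038) = -0.1299463712
Term 2 = -0.0100 * 1.2800 * 0.9925280548 * 0.3131166789 = -0.0039779467
Term 3 = 0 (no dividend yield, q = 0)
Theta = -0.1299463712 + (-0.0039779467) + (0.0000000000) = -0.133924

Answer: Theta = -0.133924


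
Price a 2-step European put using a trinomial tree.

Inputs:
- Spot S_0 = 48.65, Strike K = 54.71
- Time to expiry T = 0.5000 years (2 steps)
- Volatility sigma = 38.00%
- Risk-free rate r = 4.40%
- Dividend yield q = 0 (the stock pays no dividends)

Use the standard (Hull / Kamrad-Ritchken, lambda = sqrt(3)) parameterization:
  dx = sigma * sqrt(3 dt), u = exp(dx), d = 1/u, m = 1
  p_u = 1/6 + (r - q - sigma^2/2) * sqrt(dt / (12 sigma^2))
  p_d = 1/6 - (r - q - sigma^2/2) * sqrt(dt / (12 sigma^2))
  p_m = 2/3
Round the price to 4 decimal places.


dt = T/N = 0.250000; dx = sigma*sqrt(3*dt) = 0.329090
u = exp(dx) = 1.389702; d = 1/u = 0.719579
p_u = 0.155955, p_m = 0.666667, p_d = 0.177378
Discount per step: exp(-r*dt) = 0.989060
Stock lattice S(k, j) with j the centered position index:
  k=0: S(0,+0) = 48.6500
  k=1: S(1,-1) = 35.0075; S(1,+0) = 48.6500; S(1,+1) = 67.6090
  k=2: S(2,-2) = 25.1906; S(2,-1) = 35.0075; S(2,+0) = 48.6500; S(2,+1) = 67.6090; S(2,+2) = 93.9564
Terminal payoffs V(N, j) = max(K - S_T, 0):
  V(2,-2) = 29.519360; V(2,-1) = 19.702506; V(2,+0) = 6.060000; V(2,+1) = 0.000000; V(2,+2) = 0.000000
Backward induction: V(k, j) = exp(-r*dt) * [p_u * V(k+1, j+1) + p_m * V(k+1, j) + p_d * V(k+1, j-1)]
  V(1,-1) = exp(-r*dt) * [p_u*6.060000 + p_m*19.702506 + p_d*29.519360] = 19.104865
  V(1,+0) = exp(-r*dt) * [p_u*0.000000 + p_m*6.060000 + p_d*19.702506] = 7.452363
  V(1,+1) = exp(-r*dt) * [p_u*0.000000 + p_m*0.000000 + p_d*6.060000] = 1.063152
  V(0,+0) = exp(-r*dt) * [p_u*1.063152 + p_m*7.452363 + p_d*19.104865] = 8.429592

Answer: Price = V(0,0) = 8.4296


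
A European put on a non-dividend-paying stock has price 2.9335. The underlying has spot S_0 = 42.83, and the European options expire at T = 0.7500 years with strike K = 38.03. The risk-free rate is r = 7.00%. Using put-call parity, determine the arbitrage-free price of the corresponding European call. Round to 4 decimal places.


Put-call parity: C - P = S_0 * exp(-qT) - K * exp(-rT).
S_0 * exp(-qT) = 42.8300 * 1.00000000 = 42.83000000
K * exp(-rT) = 38.0300 * 0.94885432 = 36.08492983
C = P + S*exp(-qT) - K*exp(-rT)
C = 2.9335 + 42.83000000 - 36.08492983 = 9.6786

Answer: Call price = 9.6786


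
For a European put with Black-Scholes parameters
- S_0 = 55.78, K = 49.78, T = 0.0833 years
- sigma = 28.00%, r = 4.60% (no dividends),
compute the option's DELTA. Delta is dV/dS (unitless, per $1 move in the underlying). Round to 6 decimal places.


Answer: Delta = -0.067322

Derivation:
d1 = 1.4960394906; d2 = 1.4152266203
phi(d1) = 0.1302882974; exp(-qT) = 1.0000000000; exp(-rT) = 0.9961755320
N(-d1) = 0.0673216823
Delta = -exp(-qT) * N(-d1) = -1.0000000000 * 0.0673216823 = -0.067322


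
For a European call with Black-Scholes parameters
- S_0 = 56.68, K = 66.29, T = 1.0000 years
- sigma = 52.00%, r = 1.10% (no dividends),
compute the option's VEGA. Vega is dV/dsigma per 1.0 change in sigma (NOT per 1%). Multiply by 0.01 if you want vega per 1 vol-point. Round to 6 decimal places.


d1 = -0.0200339258; d2 = -0.5400339258
phi(d1) = 0.3988622291; exp(-qT) = 1.0000000000; exp(-rT) = 0.9890602788
Vega = S * exp(-qT) * phi(d1) * sqrt(T) = 56.6800 * 1.0000000000 * 0.3988622291 * 1.0000000000 = 22.607511

Answer: Vega = 22.607511


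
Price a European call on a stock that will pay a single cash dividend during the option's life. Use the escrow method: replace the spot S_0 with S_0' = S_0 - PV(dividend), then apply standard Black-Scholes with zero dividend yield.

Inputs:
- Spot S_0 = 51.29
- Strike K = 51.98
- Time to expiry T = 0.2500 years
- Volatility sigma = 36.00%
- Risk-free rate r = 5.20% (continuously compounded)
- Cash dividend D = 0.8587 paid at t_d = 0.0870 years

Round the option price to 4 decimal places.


Answer: Price = 3.2280

Derivation:
PV(D) = D * exp(-r * t_d) = 0.8587 * 0.99548622 = 0.85482402
S_0' = S_0 - PV(D) = 51.2900 - 0.85482402 = 50.43517598
d1 = (ln(S_0'/K) + (r + sigma^2/2)*T) / (sigma*sqrt(T)) = -0.00538979
d2 = d1 - sigma*sqrt(T) = -0.18538979
exp(-rT) = 0.98708414
N(d1) = 0.49784980; N(d2) = 0.42646166
C = S_0' * N(d1) - K * exp(-rT) * N(d2) = 50.43517598 * 0.49784980 - 51.9800 * 0.98708414 * 0.42646166 = 3.2280


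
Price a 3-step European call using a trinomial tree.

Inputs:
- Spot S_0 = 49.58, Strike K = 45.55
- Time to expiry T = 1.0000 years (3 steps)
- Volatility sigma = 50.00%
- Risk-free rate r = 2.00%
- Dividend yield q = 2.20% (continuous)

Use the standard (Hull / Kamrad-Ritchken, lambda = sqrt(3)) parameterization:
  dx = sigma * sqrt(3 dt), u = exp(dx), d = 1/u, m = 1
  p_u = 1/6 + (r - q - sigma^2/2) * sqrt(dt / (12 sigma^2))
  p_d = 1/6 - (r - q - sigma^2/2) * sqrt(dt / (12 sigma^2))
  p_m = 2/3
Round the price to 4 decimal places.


Answer: Price = V(0,0) = 10.8429

Derivation:
dt = T/N = 0.333333; dx = sigma*sqrt(3*dt) = 0.500000
u = exp(dx) = 1.648721; d = 1/u = 0.606531
p_u = 0.124333, p_m = 0.666667, p_d = 0.209000
Discount per step: exp(-r*dt) = 0.993356
Stock lattice S(k, j) with j the centered position index:
  k=0: S(0,+0) = 49.5800
  k=1: S(1,-1) = 30.0718; S(1,+0) = 49.5800; S(1,+1) = 81.7436
  k=2: S(2,-2) = 18.2395; S(2,-1) = 30.0718; S(2,+0) = 49.5800; S(2,+1) = 81.7436; S(2,+2) = 134.7724
  k=3: S(3,-3) = 11.0628; S(3,-2) = 18.2395; S(3,-1) = 30.0718; S(3,+0) = 49.5800; S(3,+1) = 81.7436; S(3,+2) = 134.7724; S(3,+3) = 222.2021
Terminal payoffs V(N, j) = max(S_T - K, 0):
  V(3,-3) = 0.000000; V(3,-2) = 0.000000; V(3,-1) = 0.000000; V(3,+0) = 4.030000; V(3,+1) = 36.193601; V(3,+2) = 89.222413; V(3,+3) = 176.652144
Backward induction: V(k, j) = exp(-r*dt) * [p_u * V(k+1, j+1) + p_m * V(k+1, j) + p_d * V(k+1, j-1)]
  V(2,-2) = exp(-r*dt) * [p_u*0.000000 + p_m*0.000000 + p_d*0.000000] = 0.000000
  V(2,-1) = exp(-r*dt) * [p_u*4.030000 + p_m*0.000000 + p_d*0.000000] = 0.497734
  V(2,+0) = exp(-r*dt) * [p_u*36.193601 + p_m*4.030000 + p_d*0.000000] = 7.138985
  V(2,+1) = exp(-r*dt) * [p_u*89.222413 + p_m*36.193601 + p_d*4.030000] = 35.825026
  V(2,+2) = exp(-r*dt) * [p_u*176.652144 + p_m*89.222413 + p_d*36.193601] = 88.418396
  V(1,-1) = exp(-r*dt) * [p_u*7.138985 + p_m*0.497734 + p_d*0.000000] = 1.211334
  V(1,+0) = exp(-r*dt) * [p_u*35.825026 + p_m*7.138985 + p_d*0.497734] = 9.255684
  V(1,+1) = exp(-r*dt) * [p_u*88.418396 + p_m*35.825026 + p_d*7.138985] = 36.127100
  V(0,+0) = exp(-r*dt) * [p_u*36.127100 + p_m*9.255684 + p_d*1.211334] = 10.842900


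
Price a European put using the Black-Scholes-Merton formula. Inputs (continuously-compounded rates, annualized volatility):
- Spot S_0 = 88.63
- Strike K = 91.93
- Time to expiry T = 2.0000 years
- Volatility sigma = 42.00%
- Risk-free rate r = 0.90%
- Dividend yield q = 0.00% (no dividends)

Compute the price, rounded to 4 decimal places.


d1 = (ln(S/K) + (r - q + 0.5*sigma^2) * T) / (sigma * sqrt(T)) = 0.26574248
d2 = d1 - sigma * sqrt(T) = -0.32822721
exp(-rT) = 0.98216103; exp(-qT) = 1.00000000
P = K * exp(-rT) * N(-d2) - S_0 * exp(-qT) * N(-d1)
N(-d1) = 0.39521877; N(-d2) = 0.62863006
P = 91.9300 * 0.98216103 * 0.62863006 - 88.6300 * 1.00000000 * 0.39521877 = 21.7308

Answer: Price = 21.7308


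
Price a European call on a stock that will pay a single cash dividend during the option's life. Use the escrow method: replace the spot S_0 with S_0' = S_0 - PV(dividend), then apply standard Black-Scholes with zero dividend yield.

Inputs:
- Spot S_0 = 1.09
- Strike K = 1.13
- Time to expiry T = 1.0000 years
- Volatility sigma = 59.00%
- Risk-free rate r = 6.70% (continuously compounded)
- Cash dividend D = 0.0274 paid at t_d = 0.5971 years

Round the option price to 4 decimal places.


Answer: Price = 0.2494

Derivation:
PV(D) = D * exp(-r * t_d) = 0.0274 * 0.96078396 = 0.02632548
S_0' = S_0 - PV(D) = 1.0900 - 0.02632548 = 1.06367452
d1 = (ln(S_0'/K) + (r + sigma^2/2)*T) / (sigma*sqrt(T)) = 0.30603696
d2 = d1 - sigma*sqrt(T) = -0.28396304
exp(-rT) = 0.93519520
N(d1) = 0.62021175; N(d2) = 0.38821935
C = S_0' * N(d1) - K * exp(-rT) * N(d2) = 1.06367452 * 0.62021175 - 1.1300 * 0.93519520 * 0.38821935 = 0.2494


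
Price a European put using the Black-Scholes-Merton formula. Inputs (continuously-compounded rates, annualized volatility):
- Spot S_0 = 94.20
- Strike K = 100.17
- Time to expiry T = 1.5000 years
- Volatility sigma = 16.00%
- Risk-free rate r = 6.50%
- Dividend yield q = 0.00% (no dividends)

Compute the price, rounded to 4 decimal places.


Answer: Price = 5.6760

Derivation:
d1 = (ln(S/K) + (r - q + 0.5*sigma^2) * T) / (sigma * sqrt(T)) = 0.28195382
d2 = d1 - sigma * sqrt(T) = 0.08599464
exp(-rT) = 0.90710234; exp(-qT) = 1.00000000
P = K * exp(-rT) * N(-d2) - S_0 * exp(-qT) * N(-d1)
N(-d1) = 0.38898946; N(-d2) = 0.46573534
P = 100.1700 * 0.90710234 * 0.46573534 - 94.2000 * 1.00000000 * 0.38898946 = 5.6760


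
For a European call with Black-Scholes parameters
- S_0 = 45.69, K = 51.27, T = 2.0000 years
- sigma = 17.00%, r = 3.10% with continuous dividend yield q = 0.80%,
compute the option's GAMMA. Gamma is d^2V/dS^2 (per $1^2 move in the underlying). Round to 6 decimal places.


d1 = -0.1677354209; d2 = -0.4081517265
phi(d1) = 0.3933694160; exp(-qT) = 0.9841273201; exp(-rT) = 0.9398828868
Gamma = exp(-qT) * phi(d1) / (S * sigma * sqrt(T)) = 0.9841273201 * 0.3933694160 / (45.6900 * 0.1700 * 1.4142135624) = 0.035243

Answer: Gamma = 0.035243


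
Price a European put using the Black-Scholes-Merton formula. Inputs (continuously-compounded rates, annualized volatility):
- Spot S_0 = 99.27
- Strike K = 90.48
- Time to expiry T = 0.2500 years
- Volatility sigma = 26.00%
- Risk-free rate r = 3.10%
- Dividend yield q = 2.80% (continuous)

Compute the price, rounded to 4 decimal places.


d1 = (ln(S/K) + (r - q + 0.5*sigma^2) * T) / (sigma * sqrt(T)) = 0.78395830
d2 = d1 - sigma * sqrt(T) = 0.65395830
exp(-rT) = 0.99227995; exp(-qT) = 0.99302444
P = K * exp(-rT) * N(-d2) - S_0 * exp(-qT) * N(-d1)
N(-d1) = 0.21653229; N(-d2) = 0.25656934
P = 90.4800 * 0.99227995 * 0.25656934 - 99.2700 * 0.99302444 * 0.21653229 = 1.6900

Answer: Price = 1.6900


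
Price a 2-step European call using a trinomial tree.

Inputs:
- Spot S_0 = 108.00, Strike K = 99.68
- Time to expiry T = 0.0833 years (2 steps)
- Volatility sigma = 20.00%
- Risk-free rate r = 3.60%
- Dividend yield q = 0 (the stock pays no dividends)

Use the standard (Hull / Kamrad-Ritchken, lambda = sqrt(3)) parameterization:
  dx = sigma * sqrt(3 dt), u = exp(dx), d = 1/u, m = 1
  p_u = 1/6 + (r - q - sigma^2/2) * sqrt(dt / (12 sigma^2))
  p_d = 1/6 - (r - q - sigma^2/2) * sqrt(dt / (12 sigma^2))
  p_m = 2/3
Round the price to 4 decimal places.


Answer: Price = V(0,0) = 8.7732

Derivation:
dt = T/N = 0.041650; dx = sigma*sqrt(3*dt) = 0.070697
u = exp(dx) = 1.073255; d = 1/u = 0.931745
p_u = 0.171380, p_m = 0.666667, p_d = 0.161954
Discount per step: exp(-r*dt) = 0.998502
Stock lattice S(k, j) with j the centered position index:
  k=0: S(0,+0) = 108.0000
  k=1: S(1,-1) = 100.6284; S(1,+0) = 108.0000; S(1,+1) = 115.9116
  k=2: S(2,-2) = 93.7600; S(2,-1) = 100.6284; S(2,+0) = 108.0000; S(2,+1) = 115.9116; S(2,+2) = 124.4028
Terminal payoffs V(N, j) = max(S_T - K, 0):
  V(2,-2) = 0.000000; V(2,-1) = 0.948417; V(2,+0) = 8.320000; V(2,+1) = 16.231592; V(2,+2) = 24.722751
Backward induction: V(k, j) = exp(-r*dt) * [p_u * V(k+1, j+1) + p_m * V(k+1, j) + p_d * V(k+1, j-1)]
  V(1,-1) = exp(-r*dt) * [p_u*8.320000 + p_m*0.948417 + p_d*0.000000] = 2.055074
  V(1,+0) = exp(-r*dt) * [p_u*16.231592 + p_m*8.320000 + p_d*0.948417] = 8.469324
  V(1,+1) = exp(-r*dt) * [p_u*24.722751 + p_m*16.231592 + p_d*8.320000] = 16.380914
  V(0,+0) = exp(-r*dt) * [p_u*16.380914 + p_m*8.469324 + p_d*2.055074] = 8.773236


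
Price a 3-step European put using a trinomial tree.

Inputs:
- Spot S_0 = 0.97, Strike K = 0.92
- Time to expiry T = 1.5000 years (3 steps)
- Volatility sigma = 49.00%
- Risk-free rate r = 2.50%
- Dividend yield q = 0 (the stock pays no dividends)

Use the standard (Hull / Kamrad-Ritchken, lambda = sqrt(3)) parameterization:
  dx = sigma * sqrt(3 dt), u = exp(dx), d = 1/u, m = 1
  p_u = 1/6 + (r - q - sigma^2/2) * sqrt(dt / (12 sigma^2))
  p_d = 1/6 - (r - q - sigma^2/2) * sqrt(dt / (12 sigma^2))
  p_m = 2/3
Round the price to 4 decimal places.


dt = T/N = 0.500000; dx = sigma*sqrt(3*dt) = 0.600125
u = exp(dx) = 1.822347; d = 1/u = 0.548743
p_u = 0.127071, p_m = 0.666667, p_d = 0.206263
Discount per step: exp(-r*dt) = 0.987578
Stock lattice S(k, j) with j the centered position index:
  k=0: S(0,+0) = 0.9700
  k=1: S(1,-1) = 0.5323; S(1,+0) = 0.9700; S(1,+1) = 1.7677
  k=2: S(2,-2) = 0.2921; S(2,-1) = 0.5323; S(2,+0) = 0.9700; S(2,+1) = 1.7677; S(2,+2) = 3.2213
  k=3: S(3,-3) = 0.1603; S(3,-2) = 0.2921; S(3,-1) = 0.5323; S(3,+0) = 0.9700; S(3,+1) = 1.7677; S(3,+2) = 3.2213; S(3,+3) = 5.8704
Terminal payoffs V(N, j) = max(K - S_T, 0):
  V(3,-3) = 0.759720; V(3,-2) = 0.627915; V(3,-1) = 0.387719; V(3,+0) = 0.000000; V(3,+1) = 0.000000; V(3,+2) = 0.000000; V(3,+3) = 0.000000
Backward induction: V(k, j) = exp(-r*dt) * [p_u * V(k+1, j+1) + p_m * V(k+1, j) + p_d * V(k+1, j-1)]
  V(2,-2) = exp(-r*dt) * [p_u*0.387719 + p_m*0.627915 + p_d*0.759720] = 0.616821
  V(2,-1) = exp(-r*dt) * [p_u*0.000000 + p_m*0.387719 + p_d*0.627915] = 0.383175
  V(2,+0) = exp(-r*dt) * [p_u*0.000000 + p_m*0.000000 + p_d*0.387719] = 0.078979
  V(2,+1) = exp(-r*dt) * [p_u*0.000000 + p_m*0.000000 + p_d*0.000000] = 0.000000
  V(2,+2) = exp(-r*dt) * [p_u*0.000000 + p_m*0.000000 + p_d*0.000000] = 0.000000
  V(1,-1) = exp(-r*dt) * [p_u*0.078979 + p_m*0.383175 + p_d*0.616821] = 0.387835
  V(1,+0) = exp(-r*dt) * [p_u*0.000000 + p_m*0.078979 + p_d*0.383175] = 0.130051
  V(1,+1) = exp(-r*dt) * [p_u*0.000000 + p_m*0.000000 + p_d*0.078979] = 0.016088
  V(0,+0) = exp(-r*dt) * [p_u*0.016088 + p_m*0.130051 + p_d*0.387835] = 0.166645

Answer: Price = V(0,0) = 0.1666


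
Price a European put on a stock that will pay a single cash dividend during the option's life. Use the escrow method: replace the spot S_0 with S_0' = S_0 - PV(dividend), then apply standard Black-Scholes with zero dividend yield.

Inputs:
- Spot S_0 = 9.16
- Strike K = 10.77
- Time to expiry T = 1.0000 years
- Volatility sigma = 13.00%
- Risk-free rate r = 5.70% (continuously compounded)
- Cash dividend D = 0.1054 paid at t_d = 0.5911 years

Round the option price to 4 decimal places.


Answer: Price = 1.2419

Derivation:
PV(D) = D * exp(-r * t_d) = 0.1054 * 0.96686858 = 0.10190795
S_0' = S_0 - PV(D) = 9.1600 - 0.10190795 = 9.05809205
d1 = (ln(S_0'/K) + (r + sigma^2/2)*T) / (sigma*sqrt(T)) = -0.82812295
d2 = d1 - sigma*sqrt(T) = -0.95812295
exp(-rT) = 0.94459407
N(-d1) = 0.79619956; N(-d2) = 0.83099962
P = K * exp(-rT) * N(-d2) - S_0' * N(-d1) = 10.7700 * 0.94459407 * 0.83099962 - 9.05809205 * 0.79619956 = 1.2419


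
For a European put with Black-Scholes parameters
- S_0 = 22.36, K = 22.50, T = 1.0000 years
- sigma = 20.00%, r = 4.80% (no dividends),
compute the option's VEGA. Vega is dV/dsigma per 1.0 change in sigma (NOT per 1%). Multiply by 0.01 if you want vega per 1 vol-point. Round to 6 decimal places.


d1 = 0.3087916954; d2 = 0.1087916954
phi(d1) = 0.3803685268; exp(-qT) = 1.0000000000; exp(-rT) = 0.9531337871
Vega = S * exp(-qT) * phi(d1) * sqrt(T) = 22.3600 * 1.0000000000 * 0.3803685268 * 1.0000000000 = 8.505040

Answer: Vega = 8.505040


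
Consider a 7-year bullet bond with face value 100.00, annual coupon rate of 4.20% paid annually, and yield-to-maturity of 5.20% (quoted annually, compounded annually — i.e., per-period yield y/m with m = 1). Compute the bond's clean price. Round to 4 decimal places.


Answer: Price = 94.2553

Derivation:
Coupon per period c = face * coupon_rate / m = 4.200000
Periods per year m = 1; per-period yield y/m = 0.052000
Number of cashflows N = 7
Cashflows (t years, CF_t, discount factor 1/(1+y/m)^(m*t), PV):
  t = 1.0000: CF_t = 4.200000, DF = 0.950570, PV = 3.992395
  t = 2.0000: CF_t = 4.200000, DF = 0.903584, PV = 3.795053
  t = 3.0000: CF_t = 4.200000, DF = 0.858920, PV = 3.607465
  t = 4.0000: CF_t = 4.200000, DF = 0.816464, PV = 3.429149
  t = 5.0000: CF_t = 4.200000, DF = 0.776106, PV = 3.259647
  t = 6.0000: CF_t = 4.200000, DF = 0.737744, PV = 3.098524
  t = 7.0000: CF_t = 104.200000, DF = 0.701277, PV = 73.073101
Price P = sum_t PV_t = 94.255334


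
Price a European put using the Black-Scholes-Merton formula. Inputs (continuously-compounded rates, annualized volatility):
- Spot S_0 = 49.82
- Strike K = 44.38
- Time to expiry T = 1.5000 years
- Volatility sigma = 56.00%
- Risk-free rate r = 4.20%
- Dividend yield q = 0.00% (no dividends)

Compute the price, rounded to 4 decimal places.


d1 = (ln(S/K) + (r - q + 0.5*sigma^2) * T) / (sigma * sqrt(T)) = 0.60337288
d2 = d1 - sigma * sqrt(T) = -0.08248425
exp(-rT) = 0.93894347; exp(-qT) = 1.00000000
P = K * exp(-rT) * N(-d2) - S_0 * exp(-qT) * N(-d1)
N(-d1) = 0.27313033; N(-d2) = 0.53286918
P = 44.3800 * 0.93894347 * 0.53286918 - 49.8200 * 1.00000000 * 0.27313033 = 8.5975

Answer: Price = 8.5975


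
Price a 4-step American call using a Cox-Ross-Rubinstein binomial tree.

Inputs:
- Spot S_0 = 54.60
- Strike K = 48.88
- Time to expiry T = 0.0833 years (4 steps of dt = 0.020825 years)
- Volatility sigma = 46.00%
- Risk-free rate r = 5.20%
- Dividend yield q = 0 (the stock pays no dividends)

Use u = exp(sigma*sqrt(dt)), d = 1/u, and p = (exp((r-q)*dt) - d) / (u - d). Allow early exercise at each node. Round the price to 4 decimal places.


Answer: Price = V(0,0) = 6.6728

Derivation:
dt = T/N = 0.020825
u = exp(sigma*sqrt(dt)) = 1.068635; d = 1/u = 0.935773
p = (exp((r-q)*dt) - d) / (u - d) = 0.491566
Discount per step: exp(-r*dt) = 0.998918
Stock lattice S(k, i) with i counting down-moves:
  k=0: S(0,0) = 54.6000
  k=1: S(1,0) = 58.3475; S(1,1) = 51.0932
  k=2: S(2,0) = 62.3521; S(2,1) = 54.6000; S(2,2) = 47.8117
  k=3: S(3,0) = 66.6317; S(3,1) = 58.3475; S(3,2) = 51.0932; S(3,3) = 44.7409
  k=4: S(4,0) = 71.2049; S(4,1) = 62.3521; S(4,2) = 54.6000; S(4,3) = 47.8117; S(4,4) = 41.8673
Terminal payoffs V(N, i) = max(S_T - K, 0):
  V(4,0) = 22.324918; V(4,1) = 13.472133; V(4,2) = 5.720000; V(4,3) = 0.000000; V(4,4) = 0.000000
Backward induction: V(k, i) = exp(-r*dt) * [p * V(k+1, i) + (1-p) * V(k+1, i+1)]; then take max(V_cont, immediate exercise) for American.
  V(3,0) = exp(-r*dt) * [p*22.324918 + (1-p)*13.472133] = 17.804566; exercise = 17.751663; V(3,0) = max -> 17.804566
  V(3,1) = exp(-r*dt) * [p*13.472133 + (1-p)*5.720000] = 9.520367; exercise = 9.467463; V(3,1) = max -> 9.520367
  V(3,2) = exp(-r*dt) * [p*5.720000 + (1-p)*0.000000] = 2.808712; exercise = 2.213224; V(3,2) = max -> 2.808712
  V(3,3) = exp(-r*dt) * [p*0.000000 + (1-p)*0.000000] = 0.000000; exercise = 0.000000; V(3,3) = max -> 0.000000
  V(2,0) = exp(-r*dt) * [p*17.804566 + (1-p)*9.520367] = 13.577883; exercise = 13.472133; V(2,0) = max -> 13.577883
  V(2,1) = exp(-r*dt) * [p*9.520367 + (1-p)*2.808712] = 6.101320; exercise = 5.720000; V(2,1) = max -> 6.101320
  V(2,2) = exp(-r*dt) * [p*2.808712 + (1-p)*0.000000] = 1.379172; exercise = 0.000000; V(2,2) = max -> 1.379172
  V(1,0) = exp(-r*dt) * [p*13.577883 + (1-p)*6.101320] = 9.765960; exercise = 9.467463; V(1,0) = max -> 9.765960
  V(1,1) = exp(-r*dt) * [p*6.101320 + (1-p)*1.379172] = 3.696412; exercise = 2.213224; V(1,1) = max -> 3.696412
  V(0,0) = exp(-r*dt) * [p*9.765960 + (1-p)*3.696412] = 6.672763; exercise = 5.720000; V(0,0) = max -> 6.672763


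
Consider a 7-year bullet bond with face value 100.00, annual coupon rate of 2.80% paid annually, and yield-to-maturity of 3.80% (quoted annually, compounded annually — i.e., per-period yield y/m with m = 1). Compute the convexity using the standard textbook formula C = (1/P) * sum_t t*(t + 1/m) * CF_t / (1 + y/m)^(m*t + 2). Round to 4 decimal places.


Answer: Convexity = 46.3999

Derivation:
Coupon per period c = face * coupon_rate / m = 2.800000
Periods per year m = 1; per-period yield y/m = 0.038000
Number of cashflows N = 7
Cashflows (t years, CF_t, discount factor 1/(1+y/m)^(m*t), PV):
  t = 1.0000: CF_t = 2.800000, DF = 0.963391, PV = 2.697495
  t = 2.0000: CF_t = 2.800000, DF = 0.928122, PV = 2.598743
  t = 3.0000: CF_t = 2.800000, DF = 0.894145, PV = 2.503606
  t = 4.0000: CF_t = 2.800000, DF = 0.861411, PV = 2.411952
  t = 5.0000: CF_t = 2.800000, DF = 0.829876, PV = 2.323653
  t = 6.0000: CF_t = 2.800000, DF = 0.799495, PV = 2.238587
  t = 7.0000: CF_t = 102.800000, DF = 0.770227, PV = 79.179297
Price P = sum_t PV_t = 93.953332
Convexity numerator sum_t t*(t + 1/m) * CF_t / (1+y/m)^(m*t + 2):
  t = 1.0000: term = 5.007212
  t = 2.0000: term = 14.471711
  t = 3.0000: term = 27.883835
  t = 4.0000: term = 44.771733
  t = 5.0000: term = 64.699036
  t = 6.0000: term = 87.262669
  t = 7.0000: term = 4115.332785
Convexity = (1/P) * sum = 4359.428981 / 93.953332 = 46.399940


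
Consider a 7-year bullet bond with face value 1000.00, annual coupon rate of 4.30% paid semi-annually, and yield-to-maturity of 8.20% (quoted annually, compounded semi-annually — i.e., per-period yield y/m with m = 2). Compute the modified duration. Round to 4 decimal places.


Answer: Modified duration = 5.7502

Derivation:
Coupon per period c = face * coupon_rate / m = 21.500000
Periods per year m = 2; per-period yield y/m = 0.041000
Number of cashflows N = 14
Cashflows (t years, CF_t, discount factor 1/(1+y/m)^(m*t), PV):
  t = 0.5000: CF_t = 21.500000, DF = 0.960615, PV = 20.653218
  t = 1.0000: CF_t = 21.500000, DF = 0.922781, PV = 19.839787
  t = 1.5000: CF_t = 21.500000, DF = 0.886437, PV = 19.058393
  t = 2.0000: CF_t = 21.500000, DF = 0.851524, PV = 18.307774
  t = 2.5000: CF_t = 21.500000, DF = 0.817987, PV = 17.586719
  t = 3.0000: CF_t = 21.500000, DF = 0.785770, PV = 16.894062
  t = 3.5000: CF_t = 21.500000, DF = 0.754823, PV = 16.228686
  t = 4.0000: CF_t = 21.500000, DF = 0.725094, PV = 15.589516
  t = 4.5000: CF_t = 21.500000, DF = 0.696536, PV = 14.975519
  t = 5.0000: CF_t = 21.500000, DF = 0.669103, PV = 14.385705
  t = 5.5000: CF_t = 21.500000, DF = 0.642750, PV = 13.819122
  t = 6.0000: CF_t = 21.500000, DF = 0.617435, PV = 13.274853
  t = 6.5000: CF_t = 21.500000, DF = 0.593117, PV = 12.752020
  t = 7.0000: CF_t = 1021.500000, DF = 0.569757, PV = 582.006933
Price P = sum_t PV_t = 795.372305
First compute Macaulay numerator sum_t t * PV_t:
  t * PV_t at t = 0.5000: 10.326609
  t * PV_t at t = 1.0000: 19.839787
  t * PV_t at t = 1.5000: 28.587589
  t * PV_t at t = 2.0000: 36.615548
  t * PV_t at t = 2.5000: 43.966796
  t * PV_t at t = 3.0000: 50.682186
  t * PV_t at t = 3.5000: 56.800400
  t * PV_t at t = 4.0000: 62.358063
  t * PV_t at t = 4.5000: 67.389837
  t * PV_t at t = 5.0000: 71.928527
  t * PV_t at t = 5.5000: 76.005168
  t * PV_t at t = 6.0000: 79.649115
  t * PV_t at t = 6.5000: 82.888128
  t * PV_t at t = 7.0000: 4074.048528
Macaulay duration D = 4761.086283 / 795.372305 = 5.985984
Modified duration = D / (1 + y/m) = 5.985984 / (1 + 0.041000) = 5.750225


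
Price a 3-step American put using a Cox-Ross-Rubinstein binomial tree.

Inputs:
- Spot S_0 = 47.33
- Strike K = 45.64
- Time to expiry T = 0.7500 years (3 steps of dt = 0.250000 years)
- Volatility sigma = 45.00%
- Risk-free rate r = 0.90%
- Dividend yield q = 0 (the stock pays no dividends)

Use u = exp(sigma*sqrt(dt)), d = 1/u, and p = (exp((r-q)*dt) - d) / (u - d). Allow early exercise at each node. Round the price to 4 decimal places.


dt = T/N = 0.250000
u = exp(sigma*sqrt(dt)) = 1.252323; d = 1/u = 0.798516
p = (exp((r-q)*dt) - d) / (u - d) = 0.448950
Discount per step: exp(-r*dt) = 0.997753
Stock lattice S(k, i) with i counting down-moves:
  k=0: S(0,0) = 47.3300
  k=1: S(1,0) = 59.2724; S(1,1) = 37.7938
  k=2: S(2,0) = 74.2282; S(2,1) = 47.3300; S(2,2) = 30.1789
  k=3: S(3,0) = 92.9577; S(3,1) = 59.2724; S(3,2) = 37.7938; S(3,3) = 24.0984
Terminal payoffs V(N, i) = max(K - S_T, 0):
  V(3,0) = 0.000000; V(3,1) = 0.000000; V(3,2) = 7.846227; V(3,3) = 21.541627
Backward induction: V(k, i) = exp(-r*dt) * [p * V(k+1, i) + (1-p) * V(k+1, i+1)]; then take max(V_cont, immediate exercise) for American.
  V(2,0) = exp(-r*dt) * [p*0.000000 + (1-p)*0.000000] = 0.000000; exercise = 0.000000; V(2,0) = max -> 0.000000
  V(2,1) = exp(-r*dt) * [p*0.000000 + (1-p)*7.846227] = 4.313948; exercise = 0.000000; V(2,1) = max -> 4.313948
  V(2,2) = exp(-r*dt) * [p*7.846227 + (1-p)*21.541627] = 15.358485; exercise = 15.461060; V(2,2) = max -> 15.461060
  V(1,0) = exp(-r*dt) * [p*0.000000 + (1-p)*4.313948] = 2.371860; exercise = 0.000000; V(1,0) = max -> 2.371860
  V(1,1) = exp(-r*dt) * [p*4.313948 + (1-p)*15.461060] = 10.433066; exercise = 7.846227; V(1,1) = max -> 10.433066
  V(0,0) = exp(-r*dt) * [p*2.371860 + (1-p)*10.433066] = 6.798675; exercise = 0.000000; V(0,0) = max -> 6.798675

Answer: Price = V(0,0) = 6.7987
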